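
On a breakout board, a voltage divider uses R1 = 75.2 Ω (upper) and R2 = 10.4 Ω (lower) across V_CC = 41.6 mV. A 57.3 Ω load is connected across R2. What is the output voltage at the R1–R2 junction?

R2 ‖ R_L = (10.4 × 57.3)/(10.4 + 57.3) = 8.802 Ω.
Now apply the divider: V_out = 41.6 × 0.1048 = 4.359 mV.
(Unloaded it would be 5.05 mV; the load pulls it down.)

V_out ≈ 4.36 mV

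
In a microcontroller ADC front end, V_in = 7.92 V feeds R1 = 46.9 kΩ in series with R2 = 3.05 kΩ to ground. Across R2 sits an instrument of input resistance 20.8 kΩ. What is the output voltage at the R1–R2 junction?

The load sits in parallel with R2, giving an effective lower resistance R2' = R2·R_L/(R2+R_L) = 2.660 kΩ.
Now apply the divider: V_out = 7.92 × 0.05367 = 0.4251 V.

V_out ≈ 0.425 V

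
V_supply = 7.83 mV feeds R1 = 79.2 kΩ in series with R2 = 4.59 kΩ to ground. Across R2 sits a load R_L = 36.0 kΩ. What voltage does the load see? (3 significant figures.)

V_out ≈ 0.383 mV

First combine the lower leg with the load: R2 ‖ R_L = 4.071 kΩ.
Now apply the divider: V_out = 7.83 × 0.04889 = 0.3828 mV.
(Unloaded it would be 0.429 mV; the load pulls it down.)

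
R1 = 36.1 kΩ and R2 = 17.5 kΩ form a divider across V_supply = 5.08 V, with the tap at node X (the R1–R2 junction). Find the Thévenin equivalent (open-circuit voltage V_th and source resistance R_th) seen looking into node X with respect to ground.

With X open, the divider is unloaded: V_th = 5.08 × 17.5/53.60 = 1.659 V.
With V_supply suppressed (replaced by a short), R_th = R1 ‖ R2 = (36.10 × 17.5)/(36.10 + 17.5) = 11.79 kΩ.

V_th ≈ 1.66 V, R_th ≈ 11.8 kΩ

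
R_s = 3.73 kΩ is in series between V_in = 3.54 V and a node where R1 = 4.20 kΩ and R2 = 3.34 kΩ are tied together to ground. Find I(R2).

Parallel bank: R_p = 1/(1/4.20 + 1/3.34) = 1.860 kΩ.
Node voltage V_A = V_in · R_p/(R_s + R_p) = 3.54 × 0.3328 = 1.178 V.
I(R2) = V_A / R2 = 1.178/3.34 = 0.3527 mA.

I ≈ 0.353 mA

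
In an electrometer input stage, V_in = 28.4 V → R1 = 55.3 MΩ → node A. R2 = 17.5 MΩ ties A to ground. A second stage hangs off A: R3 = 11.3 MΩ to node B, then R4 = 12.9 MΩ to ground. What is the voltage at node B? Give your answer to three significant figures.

V_B ≈ 2.35 V

Looking into the second stage from A: R3 + R4 = 24.20 MΩ appears in parallel with R2.
Effective lower resistance at A: R2 ‖ 24.20 = 10.16 MΩ.
So V_A = 28.4 × 0.1552 = 4.406 V.
Stage 2 is unloaded, so V_B = V_A · R4/(R3+R4) = 4.406 × 12.9/24.20 = 2.349 V.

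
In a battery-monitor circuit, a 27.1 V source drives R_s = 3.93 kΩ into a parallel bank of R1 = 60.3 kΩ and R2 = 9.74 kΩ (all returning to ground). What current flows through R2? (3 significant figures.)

I ≈ 1.89 mA

Equivalent of the parallel group: R_p = 8.386 kΩ.
V_A by voltage divider: V_A = 27.1 × 8.386/(3.93 + 8.386) = 18.45 V.
I(R2) = V_A / R2 = 18.45/9.74 = 1.894 mA.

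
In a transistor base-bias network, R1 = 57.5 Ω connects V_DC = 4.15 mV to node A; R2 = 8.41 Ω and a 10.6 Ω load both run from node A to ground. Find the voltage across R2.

V_out ≈ 0.313 mV

R2 ‖ R_L = (8.41 × 10.6)/(8.41 + 10.6) = 4.689 Ω.
Voltage divider with the loaded lower leg: V_out = 4.15 × 4.689/(57.5 + 4.689) = 4.15 × 0.07541 = 0.3129 mV.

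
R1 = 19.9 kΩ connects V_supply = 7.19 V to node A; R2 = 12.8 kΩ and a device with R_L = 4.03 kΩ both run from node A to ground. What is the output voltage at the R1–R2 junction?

V_out ≈ 0.960 V

The load sits in parallel with R2, giving an effective lower resistance R2' = R2·R_L/(R2+R_L) = 3.065 kΩ.
Voltage divider with the loaded lower leg: V_out = 7.19 × 3.065/(19.9 + 3.065) = 7.19 × 0.1335 = 0.9596 V.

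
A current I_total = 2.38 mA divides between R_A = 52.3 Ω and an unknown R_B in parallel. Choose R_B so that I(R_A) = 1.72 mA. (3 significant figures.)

Two-branch current divider: I_A = I_total · R_B/(R_A + R_B).
With f = 0.7227, R_B = R_A · f/(1−f) = 52.3 × 2.606 = 136.3 Ω.

R_B ≈ 136 Ω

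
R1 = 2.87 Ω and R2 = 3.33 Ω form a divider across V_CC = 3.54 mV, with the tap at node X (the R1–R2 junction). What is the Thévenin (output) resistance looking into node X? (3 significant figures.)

Zeroing V_CC shorts the top of R1 to ground, so R_th = R1 ‖ R2 = 1.541 Ω.

R_th ≈ 1.54 Ω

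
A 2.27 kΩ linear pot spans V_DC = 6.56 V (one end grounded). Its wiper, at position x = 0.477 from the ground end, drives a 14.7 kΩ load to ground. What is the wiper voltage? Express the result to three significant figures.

The pot divides into 1.187 kΩ above the wiper and 1.083 kΩ below.
R_L loads the lower segment: effective lower R = 1.009 kΩ.
Then V_out = V_DC · 1.009/(1.187 + 1.009) = 3.013 V.

V_out ≈ 3.01 V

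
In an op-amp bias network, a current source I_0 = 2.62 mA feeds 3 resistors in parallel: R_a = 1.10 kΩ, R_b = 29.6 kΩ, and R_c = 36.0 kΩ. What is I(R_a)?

Total conductance ΣG = 1/1.10 + 1/29.6 + 1/36.0 = 0.9707 (units of 1/kΩ).
R_a takes the fraction G_k/ΣG = 0.9091/0.9707 = 0.9366, so I = 2.62 × 0.9366 = 2.454 mA.

I ≈ 2.45 mA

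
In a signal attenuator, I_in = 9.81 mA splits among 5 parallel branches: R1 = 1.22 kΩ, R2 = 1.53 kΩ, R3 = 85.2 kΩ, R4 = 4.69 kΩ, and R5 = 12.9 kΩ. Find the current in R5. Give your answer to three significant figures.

Conductances: ΣG = 1/1.22 + 1/1.53 + 1/85.2 + 1/4.69 + 1/12.9 = 1.776 (1/kΩ).
Current divider: I(R5) = I_in · G_k/ΣG = 9.81 × (0.07752/1.776) = 9.81 × 0.04365 = 0.4283 mA.

I ≈ 0.428 mA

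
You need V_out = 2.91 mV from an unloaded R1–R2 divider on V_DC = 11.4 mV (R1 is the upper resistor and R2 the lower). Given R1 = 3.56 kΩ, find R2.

R2 ≈ 1.22 kΩ

The divider ratio is R2/(R1+R2) = 2.91/11.4 = 0.2553.
So R2 = R1 · V_out/(V_DC − V_out) = 3.56 × 2.91/(11.4 − 2.91) = 3.56 × 0.3428 = 1.220 kΩ.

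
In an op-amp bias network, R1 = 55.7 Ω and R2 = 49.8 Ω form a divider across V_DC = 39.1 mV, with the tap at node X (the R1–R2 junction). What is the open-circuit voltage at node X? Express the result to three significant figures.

V_th ≈ 18.5 mV

Open-circuit (no load on X): V_th = V_DC · R2/(R1 + R2) = 39.1 × 49.8/(55.70 + 49.8) = 18.46 mV.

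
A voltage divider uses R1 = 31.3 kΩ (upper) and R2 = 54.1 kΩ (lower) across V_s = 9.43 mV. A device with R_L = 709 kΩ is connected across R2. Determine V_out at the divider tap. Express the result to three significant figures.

First combine the lower leg with the load: R2 ‖ R_L = 50.26 kΩ.
Voltage divider with the loaded lower leg: V_out = 9.43 × 50.26/(31.3 + 50.26) = 9.43 × 0.6163 = 5.811 mV.

V_out ≈ 5.81 mV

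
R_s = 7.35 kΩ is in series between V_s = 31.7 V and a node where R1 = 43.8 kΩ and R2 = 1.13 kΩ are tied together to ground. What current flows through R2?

Equivalent of the parallel group: R_p = 1.102 kΩ.
V_A by voltage divider: V_A = 31.7 × 1.102/(7.35 + 1.102) = 4.132 V.
Branch current I = V_A/R2 = 4.132/1.13 = 3.656 mA.

I ≈ 3.66 mA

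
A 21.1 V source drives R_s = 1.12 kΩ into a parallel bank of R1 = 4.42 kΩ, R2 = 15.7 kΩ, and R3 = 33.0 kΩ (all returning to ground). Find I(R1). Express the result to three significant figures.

Parallel bank: R_p = 1/(1/4.42 + 1/15.7 + 1/33.0) = 3.123 kΩ.
V_A = 21.1 × 3.123/4.243 = 15.53 V.
I(R1) = V_A / R1 = 15.53/4.42 = 3.514 mA.

I ≈ 3.51 mA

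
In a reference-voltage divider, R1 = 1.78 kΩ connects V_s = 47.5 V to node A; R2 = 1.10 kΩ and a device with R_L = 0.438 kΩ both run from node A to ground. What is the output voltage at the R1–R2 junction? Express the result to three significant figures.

First combine the lower leg with the load: R2 ‖ R_L = 0.3133 kΩ.
Voltage divider with the loaded lower leg: V_out = 47.5 × 0.3133/(1.78 + 0.3133) = 47.5 × 0.1497 = 7.109 V.
(Unloaded it would be 18.1 V; the load pulls it down.)

V_out ≈ 7.11 V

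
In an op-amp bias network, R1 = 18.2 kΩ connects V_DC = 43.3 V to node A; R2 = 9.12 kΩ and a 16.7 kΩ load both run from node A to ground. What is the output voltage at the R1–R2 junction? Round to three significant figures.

V_out ≈ 10.6 V

The load sits in parallel with R2, giving an effective lower resistance R2' = R2·R_L/(R2+R_L) = 5.899 kΩ.
Then V_out = V_DC · R2'/(R1 + R2') = 43.3 × 5.899/24.10 = 10.60 V.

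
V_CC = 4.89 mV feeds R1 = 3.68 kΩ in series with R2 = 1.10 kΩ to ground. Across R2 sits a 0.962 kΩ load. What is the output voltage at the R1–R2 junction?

V_out ≈ 0.598 mV

R2 ‖ R_L = (1.10 × 0.962)/(1.10 + 0.962) = 0.5132 kΩ.
Voltage divider with the loaded lower leg: V_out = 4.89 × 0.5132/(3.68 + 0.5132) = 4.89 × 0.1224 = 0.5985 mV.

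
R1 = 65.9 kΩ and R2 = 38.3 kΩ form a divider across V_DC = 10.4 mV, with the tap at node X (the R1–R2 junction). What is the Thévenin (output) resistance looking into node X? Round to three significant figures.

Looking into X with the source shorted: R_th = R1·R2/(R1+R2) = 65.90 × 38.3/104.2 = 24.22 kΩ.

R_th ≈ 24.2 kΩ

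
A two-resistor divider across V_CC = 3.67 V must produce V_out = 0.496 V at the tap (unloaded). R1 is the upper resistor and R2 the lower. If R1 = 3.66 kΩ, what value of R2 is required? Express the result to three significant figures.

V_out/V_CC = R2/(R1+R2) = 0.1351.
So R2 = R1 · V_out/(V_CC − V_out) = 3.66 × 0.496/(3.67 − 0.496) = 3.66 × 0.1563 = 0.5719 kΩ.

R2 ≈ 0.572 kΩ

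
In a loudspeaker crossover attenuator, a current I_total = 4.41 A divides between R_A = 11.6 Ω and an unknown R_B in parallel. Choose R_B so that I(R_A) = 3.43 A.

The fraction through R_A equals R_B/(R_A+R_B).
With f = 0.7778, R_B = R_A · f/(1−f) = 11.6 × 3.500 = 40.60 Ω.

R_B ≈ 40.6 Ω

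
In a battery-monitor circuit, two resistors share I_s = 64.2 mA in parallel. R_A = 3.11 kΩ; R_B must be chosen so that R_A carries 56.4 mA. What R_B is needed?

In a two-way split, I_A/I_s = R_B/(R_A + R_B).
With f = 0.8785, R_B = R_A · f/(1−f) = 3.11 × 7.231 = 22.49 kΩ.

R_B ≈ 22.5 kΩ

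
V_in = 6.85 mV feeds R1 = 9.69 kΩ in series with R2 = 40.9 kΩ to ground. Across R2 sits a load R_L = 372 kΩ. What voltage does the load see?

The load sits in parallel with R2, giving an effective lower resistance R2' = R2·R_L/(R2+R_L) = 36.85 kΩ.
Voltage divider with the loaded lower leg: V_out = 6.85 × 36.85/(9.69 + 36.85) = 6.85 × 0.7918 = 5.424 mV.
(Unloaded it would be 5.54 mV; the load pulls it down.)

V_out ≈ 5.42 mV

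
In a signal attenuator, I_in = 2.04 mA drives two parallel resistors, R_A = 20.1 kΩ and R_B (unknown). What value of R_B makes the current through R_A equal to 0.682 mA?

R_B ≈ 10.1 kΩ

In a two-way split, I_A/I_in = R_B/(R_A + R_B).
0.682/2.04 = R_B/(R_A + R_B) → R_B = R_A · (0.3343)/(1 − 0.3343) = 20.1 × 0.5022 = 10.09 kΩ.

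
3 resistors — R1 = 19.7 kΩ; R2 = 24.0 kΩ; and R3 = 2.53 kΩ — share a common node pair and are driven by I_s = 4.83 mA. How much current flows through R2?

ΣG = 1/19.7 + 1/24.0 + 1/2.53 = 0.4877.
R2 takes the fraction G_k/ΣG = 0.04167/0.4877 = 0.08544, so I = 4.83 × 0.08544 = 0.4127 mA.

I ≈ 0.413 mA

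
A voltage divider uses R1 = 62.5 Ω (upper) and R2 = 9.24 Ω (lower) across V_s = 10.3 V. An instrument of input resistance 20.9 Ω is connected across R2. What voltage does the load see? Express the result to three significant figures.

The load sits in parallel with R2, giving an effective lower resistance R2' = R2·R_L/(R2+R_L) = 6.407 Ω.
Voltage divider with the loaded lower leg: V_out = 10.3 × 6.407/(62.5 + 6.407) = 10.3 × 0.09298 = 0.9577 V.

V_out ≈ 0.958 V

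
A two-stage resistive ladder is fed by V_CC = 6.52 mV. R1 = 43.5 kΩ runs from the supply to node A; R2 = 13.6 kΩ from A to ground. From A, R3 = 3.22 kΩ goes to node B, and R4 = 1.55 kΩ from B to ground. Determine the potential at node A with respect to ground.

Looking into the second stage from A: R3 + R4 = 4.770 kΩ appears in parallel with R2.
R2 ‖ (R3+R4) = 3.531 kΩ.
V_A = 6.52 × 3.531/(43.5 + 3.531) = 0.4896 mV.

V_A ≈ 0.490 mV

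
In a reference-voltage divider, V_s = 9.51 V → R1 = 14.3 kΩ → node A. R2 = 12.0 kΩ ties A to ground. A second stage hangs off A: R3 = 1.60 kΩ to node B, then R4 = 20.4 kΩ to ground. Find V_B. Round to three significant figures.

V_B ≈ 3.10 V

The second stage (R3 + R4 = 22.00 kΩ) loads node A in parallel with R2.
Effective lower resistance at A: R2 ‖ 22.00 = 7.765 kΩ.
First divider: V_A = V_s · 7.765/(14.3 + 7.765) = 3.347 V.
V_B = V_A × 0.9273 = 3.103 V.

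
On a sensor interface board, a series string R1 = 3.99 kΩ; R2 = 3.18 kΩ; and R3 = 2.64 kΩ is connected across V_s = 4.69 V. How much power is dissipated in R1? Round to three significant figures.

The common current is I = 4.69/9.810 = 0.4781 mA.
V(R1) = I·R = 1.908 V; P = V·I = 1.908 × 0.4781 = 0.9120 mW.

P ≈ 0.912 mW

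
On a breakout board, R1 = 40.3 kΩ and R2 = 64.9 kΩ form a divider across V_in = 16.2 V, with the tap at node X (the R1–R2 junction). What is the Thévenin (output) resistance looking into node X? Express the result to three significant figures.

R_th ≈ 24.9 kΩ

Looking into X with the source shorted: R_th = R1·R2/(R1+R2) = 40.30 × 64.9/105.2 = 24.86 kΩ.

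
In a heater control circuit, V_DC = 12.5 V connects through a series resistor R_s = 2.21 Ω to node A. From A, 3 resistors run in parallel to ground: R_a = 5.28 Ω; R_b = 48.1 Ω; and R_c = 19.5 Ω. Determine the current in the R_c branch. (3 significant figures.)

I ≈ 0.406 A

Equivalent of the parallel group: R_p = 3.825 Ω.
V_A = 12.5 × 3.825/6.035 = 7.922 V.
Branch current I = V_A/R_c = 7.922/19.5 = 0.4063 A.
(Check via current divider: I_total = 2.071 A; share G_k/ΣG = 0.1961 → same result.)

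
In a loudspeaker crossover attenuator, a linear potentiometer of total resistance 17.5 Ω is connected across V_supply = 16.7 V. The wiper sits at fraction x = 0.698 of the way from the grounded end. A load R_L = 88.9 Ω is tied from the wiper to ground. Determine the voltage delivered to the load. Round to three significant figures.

V_out ≈ 11.2 V

Lower segment x·R_p = 12.21 Ω; upper segment (1−x)·R_p = 5.285 Ω.
R_L loads the lower segment: effective lower R = 10.74 Ω.
V_out = 16.7 × 10.74/(5.285 + 10.74) = 11.19 V.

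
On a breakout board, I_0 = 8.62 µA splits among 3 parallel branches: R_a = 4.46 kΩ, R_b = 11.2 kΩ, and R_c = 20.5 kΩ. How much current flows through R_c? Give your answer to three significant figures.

I ≈ 1.16 µA

ΣG = 1/4.46 + 1/11.2 + 1/20.5 = 0.3623.
Current divider: I(R_c) = I_0 · G_k/ΣG = 8.62 × (0.04878/0.3623) = 8.62 × 0.1346 = 1.161 µA.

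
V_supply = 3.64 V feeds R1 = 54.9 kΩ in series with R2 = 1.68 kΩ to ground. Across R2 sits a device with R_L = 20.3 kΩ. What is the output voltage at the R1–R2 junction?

First combine the lower leg with the load: R2 ‖ R_L = 1.552 kΩ.
Now apply the divider: V_out = 3.64 × 0.02749 = 0.1000 V.

V_out ≈ 0.100 V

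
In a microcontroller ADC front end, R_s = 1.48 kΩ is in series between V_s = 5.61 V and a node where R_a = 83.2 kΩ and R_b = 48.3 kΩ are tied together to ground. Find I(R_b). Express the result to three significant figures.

Parallel bank: R_p = 1/(1/83.2 + 1/48.3) = 30.56 kΩ.
Node voltage V_A = V_s · R_p/(R_s + R_p) = 5.61 × 0.9538 = 5.351 V.
Branch current I = V_A/R_b = 5.351/48.3 = 0.1108 mA.
(Equivalently: I_total = 0.1751 mA, then current-divider fraction G_k/ΣG = 0.6327.)

I ≈ 0.111 mA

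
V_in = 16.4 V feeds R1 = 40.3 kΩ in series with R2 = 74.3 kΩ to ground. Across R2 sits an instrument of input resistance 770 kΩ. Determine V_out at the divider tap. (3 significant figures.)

The load sits in parallel with R2, giving an effective lower resistance R2' = R2·R_L/(R2+R_L) = 67.76 kΩ.
Then V_out = V_in · R2'/(R1 + R2') = 16.4 × 67.76/108.1 = 10.28 V.
(Unloaded it would be 10.6 V; the load pulls it down.)

V_out ≈ 10.3 V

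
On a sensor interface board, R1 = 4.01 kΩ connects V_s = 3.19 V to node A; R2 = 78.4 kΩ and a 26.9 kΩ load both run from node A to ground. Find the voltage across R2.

First combine the lower leg with the load: R2 ‖ R_L = 20.03 kΩ.
Then V_out = V_s · R2'/(R1 + R2') = 3.19 × 20.03/24.04 = 2.658 V.

V_out ≈ 2.66 V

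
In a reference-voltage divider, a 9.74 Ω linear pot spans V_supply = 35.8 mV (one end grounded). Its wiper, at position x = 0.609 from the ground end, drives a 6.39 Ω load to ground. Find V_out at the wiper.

V_out ≈ 16.0 mV

Split the track: R_lower = x·R_p = 5.932 Ω, R_upper = (1−x)·R_p = 3.808 Ω.
(x·R_p) ‖ R_L = 3.076 Ω.
V_out = 35.8 × 3.076/(3.808 + 3.076) = 16.00 mV.
(Unloaded: V_out = x·V_supply = 21.8 mV.)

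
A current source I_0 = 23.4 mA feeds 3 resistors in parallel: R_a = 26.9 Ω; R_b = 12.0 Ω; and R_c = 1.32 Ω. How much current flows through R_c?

I ≈ 20.2 mA

ΣG = 1/26.9 + 1/12.0 + 1/1.32 = 0.8781.
By the current-divider rule, I = I_0 · G_k/ΣG = 23.4 × 0.8628 = 20.19 mA.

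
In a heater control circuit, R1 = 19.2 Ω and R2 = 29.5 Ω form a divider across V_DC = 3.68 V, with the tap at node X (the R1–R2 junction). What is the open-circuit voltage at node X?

V_th ≈ 2.23 V

Open-circuit (no load on X): V_th = V_DC · R2/(R1 + R2) = 3.68 × 29.5/(19.20 + 29.5) = 2.229 V.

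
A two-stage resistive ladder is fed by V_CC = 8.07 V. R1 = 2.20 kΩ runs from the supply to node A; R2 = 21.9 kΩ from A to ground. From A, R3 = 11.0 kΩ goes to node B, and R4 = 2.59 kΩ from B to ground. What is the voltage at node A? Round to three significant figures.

Node A sees R2 in parallel with the series input of stage 2, R3 + R4 = 13.59 kΩ.
R2 ‖ (R3+R4) = 8.386 kΩ.
So V_A = 8.07 × 0.7922 = 6.393 V.

V_A ≈ 6.39 V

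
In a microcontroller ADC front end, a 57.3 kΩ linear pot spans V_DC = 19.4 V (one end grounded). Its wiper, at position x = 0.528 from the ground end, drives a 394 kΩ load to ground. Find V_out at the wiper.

Split the track: R_lower = x·R_p = 30.25 kΩ, R_upper = (1−x)·R_p = 27.05 kΩ.
(x·R_p) ‖ R_L = 28.10 kΩ.
Loaded-divider output: V_out = 19.4 × 0.5095 = 9.885 V.

V_out ≈ 9.88 V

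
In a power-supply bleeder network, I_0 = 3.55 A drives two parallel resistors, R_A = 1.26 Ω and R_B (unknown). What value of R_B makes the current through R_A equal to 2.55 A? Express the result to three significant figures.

Two-branch current divider: I_A = I_0 · R_B/(R_A + R_B).
2.55/3.55 = R_B/(R_A + R_B) → R_B = R_A · (0.7183)/(1 − 0.7183) = 1.26 × 2.550 = 3.213 Ω.

R_B ≈ 3.21 Ω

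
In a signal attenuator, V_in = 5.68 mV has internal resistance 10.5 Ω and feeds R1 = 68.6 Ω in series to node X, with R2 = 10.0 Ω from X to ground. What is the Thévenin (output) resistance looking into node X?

R1' = 10.5 + 68.6 = 79.10 Ω (source resistance + R1).
Looking into X with the source shorted: R_th = R1'·R2/(R1'+R2) = 79.10 × 10.0/89.10 = 8.878 Ω.

R_th ≈ 8.88 Ω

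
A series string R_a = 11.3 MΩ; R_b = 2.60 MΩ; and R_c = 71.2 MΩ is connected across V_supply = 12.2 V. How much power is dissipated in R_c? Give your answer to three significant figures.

P ≈ 1.46 µW

ΣR = 85.10 MΩ → I = 12.2/85.10 = 0.1434 µA.
P = I²R = 0.02055 × 71.2 = 1.463 µW.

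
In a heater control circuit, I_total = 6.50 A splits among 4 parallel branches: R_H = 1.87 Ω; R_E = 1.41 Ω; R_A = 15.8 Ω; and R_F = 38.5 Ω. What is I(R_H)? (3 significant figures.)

ΣG = 1/1.87 + 1/1.41 + 1/15.8 + 1/38.5 = 1.333.
By the current-divider rule, I = I_total · G_k/ΣG = 6.50 × 0.4011 = 2.607 A.

I ≈ 2.61 A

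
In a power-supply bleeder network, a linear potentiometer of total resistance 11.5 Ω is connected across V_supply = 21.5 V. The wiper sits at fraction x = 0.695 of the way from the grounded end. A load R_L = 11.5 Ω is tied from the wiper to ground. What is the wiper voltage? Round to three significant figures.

The pot divides into 3.508 Ω above the wiper and 7.992 Ω below.
(x·R_p) ‖ R_L = 4.715 Ω.
V_out = 21.5 × 4.715/(3.508 + 4.715) = 12.33 V.
(Unloaded: V_out = x·V_supply = 14.9 V.)

V_out ≈ 12.3 V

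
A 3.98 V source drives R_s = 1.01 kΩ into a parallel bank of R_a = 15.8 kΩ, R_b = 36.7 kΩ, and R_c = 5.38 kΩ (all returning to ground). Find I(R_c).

I ≈ 0.578 mA

Parallel bank: R_p = 1/(1/15.8 + 1/36.7 + 1/5.38) = 3.618 kΩ.
V_A by voltage divider: V_A = 3.98 × 3.618/(1.01 + 3.618) = 3.111 V.
I(R_c) = V_A / R_c = 3.111/5.38 = 0.5783 mA.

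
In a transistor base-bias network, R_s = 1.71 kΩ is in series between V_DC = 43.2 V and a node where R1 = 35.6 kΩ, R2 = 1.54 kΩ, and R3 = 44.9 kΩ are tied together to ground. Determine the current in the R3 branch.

I ≈ 0.438 mA

Combine the parallel branches: R_p = (1/35.6 + 1/1.54 + 1/44.9)⁻¹ = 1.429 kΩ.
V_A = 43.2 × 1.429/3.139 = 19.67 V.
Branch current I = V_A/R3 = 19.67/44.9 = 0.4380 mA.
(Equivalently: I_total = 13.76 mA, then current-divider fraction G_k/ΣG = 0.03183.)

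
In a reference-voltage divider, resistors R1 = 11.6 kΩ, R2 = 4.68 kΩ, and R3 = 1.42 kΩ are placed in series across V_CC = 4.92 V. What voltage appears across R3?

V ≈ 0.395 V

Total series resistance ΣR = 11.6 + 4.68 + 1.42 = 17.70 kΩ.
By the voltage-divider rule, V = 4.92 × 1.420/17.70 = 0.3947 V.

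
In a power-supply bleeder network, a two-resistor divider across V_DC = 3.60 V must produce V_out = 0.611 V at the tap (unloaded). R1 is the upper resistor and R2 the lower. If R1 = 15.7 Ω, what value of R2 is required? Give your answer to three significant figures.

The divider ratio is R2/(R1+R2) = 0.611/3.60 = 0.1697.
R2 = R1 · 0.1697/(1 − 0.1697) = 3.209 Ω.

R2 ≈ 3.21 Ω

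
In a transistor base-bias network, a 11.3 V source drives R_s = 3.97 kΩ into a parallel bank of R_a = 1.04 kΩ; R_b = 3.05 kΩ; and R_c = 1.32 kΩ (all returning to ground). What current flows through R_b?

I ≈ 0.406 mA

Parallel bank: R_p = 1/(1/1.04 + 1/3.05 + 1/1.32) = 0.4885 kΩ.
Node voltage V_A = V_DC · R_p/(R_s + R_p) = 11.3 × 0.1096 = 1.238 V.
Branch current I = V_A/R_b = 1.238/3.05 = 0.4060 mA.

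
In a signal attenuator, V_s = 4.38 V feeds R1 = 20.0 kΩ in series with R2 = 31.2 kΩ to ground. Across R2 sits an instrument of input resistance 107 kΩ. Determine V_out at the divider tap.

The load sits in parallel with R2, giving an effective lower resistance R2' = R2·R_L/(R2+R_L) = 24.16 kΩ.
Then V_out = V_s · R2'/(R1 + R2') = 4.38 × 24.16/44.16 = 2.396 V.
(Unloaded it would be 2.67 V; the load pulls it down.)

V_out ≈ 2.40 V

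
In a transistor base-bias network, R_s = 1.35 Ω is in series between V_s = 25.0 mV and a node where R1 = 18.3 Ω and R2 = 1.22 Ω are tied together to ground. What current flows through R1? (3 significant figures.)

Equivalent of the parallel group: R_p = 1.144 Ω.
V_A = 25.0 × 1.144/2.494 = 11.47 mV.
Branch current I = V_A/R1 = 11.47/18.3 = 0.6266 mA.

I ≈ 0.627 mA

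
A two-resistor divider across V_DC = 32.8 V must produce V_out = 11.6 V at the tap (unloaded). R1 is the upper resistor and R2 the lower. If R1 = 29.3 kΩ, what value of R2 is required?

Required fraction k = V_out/V_DC = 0.3537.
So R2 = R1 · V_out/(V_DC − V_out) = 29.3 × 11.6/(32.8 − 11.6) = 29.3 × 0.5472 = 16.03 kΩ.

R2 ≈ 16.0 kΩ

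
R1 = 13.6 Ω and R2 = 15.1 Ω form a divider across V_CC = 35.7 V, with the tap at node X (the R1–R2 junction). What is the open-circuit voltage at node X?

V_th ≈ 18.8 V

Open-circuit (no load on X): V_th = V_CC · R2/(R1 + R2) = 35.7 × 15.1/(13.60 + 15.1) = 18.78 V.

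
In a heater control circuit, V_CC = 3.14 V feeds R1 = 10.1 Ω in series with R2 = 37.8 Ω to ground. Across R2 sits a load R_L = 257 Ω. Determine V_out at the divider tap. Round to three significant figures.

First combine the lower leg with the load: R2 ‖ R_L = 32.95 Ω.
Voltage divider with the loaded lower leg: V_out = 3.14 × 32.95/(10.1 + 32.95) = 3.14 × 0.7654 = 2.403 V.

V_out ≈ 2.40 V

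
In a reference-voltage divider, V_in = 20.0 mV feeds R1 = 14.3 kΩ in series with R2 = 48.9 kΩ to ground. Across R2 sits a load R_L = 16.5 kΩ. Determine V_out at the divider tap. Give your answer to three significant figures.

V_out ≈ 9.26 mV

R2 ‖ R_L = (48.9 × 16.5)/(48.9 + 16.5) = 12.34 kΩ.
Now apply the divider: V_out = 20.0 × 0.4632 = 9.263 mV.
(Unloaded it would be 15.5 mV; the load pulls it down.)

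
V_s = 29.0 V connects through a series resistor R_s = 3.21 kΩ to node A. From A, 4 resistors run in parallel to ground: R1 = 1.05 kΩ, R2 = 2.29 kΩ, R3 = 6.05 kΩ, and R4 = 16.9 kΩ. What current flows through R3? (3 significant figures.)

Parallel bank: R_p = 1/(1/1.05 + 1/2.29 + 1/6.05 + 1/16.9) = 0.6198 kΩ.
V_A = 29.0 × 0.6198/3.830 = 4.693 V.
I(R3) = V_A / R3 = 4.693/6.05 = 0.7757 mA.

I ≈ 0.776 mA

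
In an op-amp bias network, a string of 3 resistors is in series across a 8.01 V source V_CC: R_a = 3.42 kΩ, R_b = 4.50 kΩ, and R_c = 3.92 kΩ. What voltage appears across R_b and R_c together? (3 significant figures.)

Total series resistance ΣR = 3.42 + 4.50 + 3.92 = 11.84 kΩ.
R_{R_b..R_c} = 4.50 + 3.92 = 8.420 kΩ.
By the voltage-divider rule, V = 8.01 × 8.420/11.84 = 5.696 V.

V ≈ 5.70 V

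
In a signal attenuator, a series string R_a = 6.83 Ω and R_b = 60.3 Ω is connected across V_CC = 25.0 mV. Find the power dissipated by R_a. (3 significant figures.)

P ≈ 0.947 µW

The common current is I = 25.0/67.13 = 0.3724 mA.
V(R_a) = I·R = 2.544 mV; P = V·I = 2.544 × 0.3724 = 0.9473 µW.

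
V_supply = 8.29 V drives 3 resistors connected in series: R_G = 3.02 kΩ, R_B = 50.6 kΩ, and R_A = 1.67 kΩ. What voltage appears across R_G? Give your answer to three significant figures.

Series total: ΣR = 3.02 + 50.6 + 1.67 = 55.29 kΩ.
Voltage divider: V = V_supply · (3.020 / 55.29) = 8.29 × 0.05462 = 0.4528 V.

V ≈ 0.453 V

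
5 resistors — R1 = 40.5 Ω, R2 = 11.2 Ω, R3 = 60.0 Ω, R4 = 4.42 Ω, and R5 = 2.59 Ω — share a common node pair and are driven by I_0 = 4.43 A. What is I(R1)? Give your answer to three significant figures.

Total conductance ΣG = 1/40.5 + 1/11.2 + 1/60.0 + 1/4.42 + 1/2.59 = 0.7430 (units of 1/Ω).
Current divider: I(R1) = I_0 · G_k/ΣG = 4.43 × (0.02469/0.7430) = 4.43 × 0.03323 = 0.1472 A.

I ≈ 0.147 A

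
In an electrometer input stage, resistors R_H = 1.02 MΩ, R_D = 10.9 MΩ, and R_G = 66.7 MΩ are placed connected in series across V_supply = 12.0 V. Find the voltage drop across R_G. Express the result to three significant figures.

V ≈ 10.2 V

Total series resistance ΣR = 1.02 + 10.9 + 66.7 = 78.62 MΩ.
V = V_supply · R/ΣR = 12.0 × 0.8484 = 10.18 V.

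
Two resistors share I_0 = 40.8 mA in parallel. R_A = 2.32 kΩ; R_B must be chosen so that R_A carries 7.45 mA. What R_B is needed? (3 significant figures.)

R_B ≈ 0.518 kΩ

The fraction through R_A equals R_B/(R_A+R_B).
With f = 0.1826, R_B = R_A · f/(1−f) = 2.32 × 0.2234 = 0.5183 kΩ.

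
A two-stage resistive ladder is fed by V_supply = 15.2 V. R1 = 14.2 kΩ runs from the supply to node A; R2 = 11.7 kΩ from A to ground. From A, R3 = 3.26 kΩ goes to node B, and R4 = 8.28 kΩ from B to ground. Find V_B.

Looking into the second stage from A: R3 + R4 = 11.54 kΩ appears in parallel with R2.
R2 ‖ (R3+R4) = 5.810 kΩ.
V_A = 15.2 × 5.810/(14.2 + 5.810) = 4.413 V.
Stage 2 is unloaded, so V_B = V_A · R4/(R3+R4) = 4.413 × 8.28/11.54 = 3.167 V.

V_B ≈ 3.17 V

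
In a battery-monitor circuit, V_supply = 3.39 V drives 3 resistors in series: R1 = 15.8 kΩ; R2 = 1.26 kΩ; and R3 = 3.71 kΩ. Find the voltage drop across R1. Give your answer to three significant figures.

V ≈ 2.58 V

Series total: ΣR = 15.8 + 1.26 + 3.71 = 20.77 kΩ.
V = V_supply · R/ΣR = 3.39 × 0.7607 = 2.579 V.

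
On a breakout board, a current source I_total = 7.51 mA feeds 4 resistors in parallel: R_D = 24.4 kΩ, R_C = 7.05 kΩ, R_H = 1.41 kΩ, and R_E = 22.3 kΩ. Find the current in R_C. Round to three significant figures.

Total conductance ΣG = 1/24.4 + 1/7.05 + 1/1.41 + 1/22.3 = 0.9369 (units of 1/kΩ).
By the current-divider rule, I = I_total · G_k/ΣG = 7.51 × 0.1514 = 1.137 mA.

I ≈ 1.14 mA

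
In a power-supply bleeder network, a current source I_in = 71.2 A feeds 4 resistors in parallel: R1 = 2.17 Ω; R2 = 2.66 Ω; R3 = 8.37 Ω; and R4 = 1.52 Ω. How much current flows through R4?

ΣG = 1/2.17 + 1/2.66 + 1/8.37 + 1/1.52 = 1.614.
Current divider: I(R4) = I_in · G_k/ΣG = 71.2 × (0.6579/1.614) = 71.2 × 0.4076 = 29.02 A.

I ≈ 29.0 A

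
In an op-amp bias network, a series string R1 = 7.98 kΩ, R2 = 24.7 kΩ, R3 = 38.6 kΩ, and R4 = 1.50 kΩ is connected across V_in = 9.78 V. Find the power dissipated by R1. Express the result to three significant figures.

The common current is I = 9.78/72.78 = 0.1344 mA.
P(R1) = I²·R1 = (0.1344)² × 7.98 = 0.1441 mW.

P ≈ 0.144 mW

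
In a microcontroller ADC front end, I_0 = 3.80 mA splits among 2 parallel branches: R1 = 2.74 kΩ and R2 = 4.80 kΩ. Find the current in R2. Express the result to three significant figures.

With just two branches, the current splits inversely with resistance.
I(R2) = 3.80 × 2.74/(2.74 + 4.80) = 3.80 × 0.3634 = 1.381 mA.

I ≈ 1.38 mA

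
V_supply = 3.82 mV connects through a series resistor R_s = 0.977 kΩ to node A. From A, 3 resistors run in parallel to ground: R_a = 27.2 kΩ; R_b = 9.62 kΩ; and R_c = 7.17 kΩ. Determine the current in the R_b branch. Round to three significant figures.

I ≈ 0.312 µA

Combine the parallel branches: R_p = (1/27.2 + 1/9.62 + 1/7.17)⁻¹ = 3.569 kΩ.
V_A = 3.82 × 3.569/4.546 = 2.999 mV.
I(R_b) = V_A / R_b = 2.999/9.62 = 0.3118 µA.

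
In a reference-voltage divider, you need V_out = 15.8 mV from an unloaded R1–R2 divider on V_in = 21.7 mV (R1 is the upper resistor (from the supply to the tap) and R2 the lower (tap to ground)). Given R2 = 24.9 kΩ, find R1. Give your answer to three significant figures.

The divider ratio is R2/(R1+R2) = 15.8/21.7 = 0.7281.
So R1 = R2 · (V_in/V_out − 1) = 24.9 × (21.7/15.8 − 1) = 24.9 × 0.3734 = 9.298 kΩ.

R1 ≈ 9.30 kΩ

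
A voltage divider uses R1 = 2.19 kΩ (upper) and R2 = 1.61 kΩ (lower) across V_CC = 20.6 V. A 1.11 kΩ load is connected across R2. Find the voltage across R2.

V_out ≈ 4.75 V

First combine the lower leg with the load: R2 ‖ R_L = 0.6570 kΩ.
Voltage divider with the loaded lower leg: V_out = 20.6 × 0.6570/(2.19 + 0.6570) = 20.6 × 0.2308 = 4.754 V.
(Unloaded it would be 8.73 V; the load pulls it down.)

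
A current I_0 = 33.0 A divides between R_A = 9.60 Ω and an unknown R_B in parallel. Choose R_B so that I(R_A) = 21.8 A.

The fraction through R_A equals R_B/(R_A+R_B).
With f = 0.6606, R_B = R_A · f/(1−f) = 9.60 × 1.946 = 18.69 Ω.

R_B ≈ 18.7 Ω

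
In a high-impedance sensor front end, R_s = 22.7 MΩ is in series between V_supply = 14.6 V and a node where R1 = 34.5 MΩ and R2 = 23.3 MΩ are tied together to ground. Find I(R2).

I ≈ 0.238 µA

Equivalent of the parallel group: R_p = 13.91 MΩ.
V_A = 14.6 × 13.91/36.61 = 5.547 V.
Branch current I = V_A/R2 = 5.547/23.3 = 0.2381 µA.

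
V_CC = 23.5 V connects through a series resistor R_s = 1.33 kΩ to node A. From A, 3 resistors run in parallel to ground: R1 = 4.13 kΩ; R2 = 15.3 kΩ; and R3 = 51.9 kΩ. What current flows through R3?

Equivalent of the parallel group: R_p = 3.060 kΩ.
Node voltage V_A = V_CC · R_p/(R_s + R_p) = 23.5 × 0.6971 = 16.38 V.
Branch current I = V_A/R3 = 16.38/51.9 = 0.3156 mA.
(Equivalently: I_total = 5.353 mA, then current-divider fraction G_k/ΣG = 0.05897.)

I ≈ 0.316 mA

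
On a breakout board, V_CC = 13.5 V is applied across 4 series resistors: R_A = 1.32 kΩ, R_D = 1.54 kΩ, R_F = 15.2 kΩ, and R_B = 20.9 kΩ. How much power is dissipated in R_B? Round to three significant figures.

P ≈ 2.51 mW

ΣR = 38.96 kΩ → I = 13.5/38.96 = 0.3465 mA.
V(R_B) = I·R = 7.242 V; P = V·I = 7.242 × 0.3465 = 2.509 mW.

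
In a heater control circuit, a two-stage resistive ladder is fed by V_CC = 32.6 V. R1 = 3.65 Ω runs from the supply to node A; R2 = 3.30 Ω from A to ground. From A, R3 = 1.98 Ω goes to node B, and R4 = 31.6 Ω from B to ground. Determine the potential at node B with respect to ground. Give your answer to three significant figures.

V_B ≈ 13.9 V

Node A sees R2 in parallel with the series input of stage 2, R3 + R4 = 33.58 Ω.
Effective lower resistance at A: R2 ‖ 33.58 = 3.005 Ω.
First divider: V_A = V_CC · 3.005/(3.65 + 3.005) = 14.72 V.
Stage 2 is unloaded, so V_B = V_A · R4/(R3+R4) = 14.72 × 31.6/33.58 = 13.85 V.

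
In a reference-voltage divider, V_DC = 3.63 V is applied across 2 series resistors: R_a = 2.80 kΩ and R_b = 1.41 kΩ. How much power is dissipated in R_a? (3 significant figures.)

The common current is I = 3.63/4.210 = 0.8622 mA.
P = I²R = 0.7434 × 2.80 = 2.082 mW.

P ≈ 2.08 mW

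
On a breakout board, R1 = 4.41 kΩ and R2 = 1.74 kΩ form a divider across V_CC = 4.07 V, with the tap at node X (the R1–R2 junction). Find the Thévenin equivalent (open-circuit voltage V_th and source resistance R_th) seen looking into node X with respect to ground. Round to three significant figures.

V_th ≈ 1.15 V, R_th ≈ 1.25 kΩ

Open-circuit (no load on X): V_th = V_CC · R2/(R1 + R2) = 4.07 × 1.74/(4.410 + 1.74) = 1.152 V.
Zeroing V_CC shorts the top of R1 to ground, so R_th = R1 ‖ R2 = 1.248 kΩ.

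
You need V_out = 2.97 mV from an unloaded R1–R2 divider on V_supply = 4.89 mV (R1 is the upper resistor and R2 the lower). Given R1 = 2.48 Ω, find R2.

R2 ≈ 3.84 Ω

Required fraction k = V_out/V_supply = 0.6074.
So R2 = R1 · V_out/(V_supply − V_out) = 2.48 × 2.97/(4.89 − 2.97) = 2.48 × 1.547 = 3.836 Ω.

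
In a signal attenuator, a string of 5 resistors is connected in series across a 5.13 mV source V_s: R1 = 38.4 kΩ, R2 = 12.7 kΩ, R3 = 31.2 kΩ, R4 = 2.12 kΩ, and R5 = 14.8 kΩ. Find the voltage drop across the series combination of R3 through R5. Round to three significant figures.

V ≈ 2.49 mV

ΣR = 38.4 + 12.7 + 31.2 + 2.12 + 14.8 = 99.22 kΩ.
R_{R3..R5} = 31.2 + 2.12 + 14.8 = 48.12 kΩ.
V = V_s · R/ΣR = 5.13 × 0.4850 = 2.488 mV.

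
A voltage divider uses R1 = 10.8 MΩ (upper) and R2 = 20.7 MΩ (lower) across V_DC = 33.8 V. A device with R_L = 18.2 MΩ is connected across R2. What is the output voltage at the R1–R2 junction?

V_out ≈ 16.0 V

First combine the lower leg with the load: R2 ‖ R_L = 9.685 MΩ.
Voltage divider with the loaded lower leg: V_out = 33.8 × 9.685/(10.8 + 9.685) = 33.8 × 0.4728 = 15.98 V.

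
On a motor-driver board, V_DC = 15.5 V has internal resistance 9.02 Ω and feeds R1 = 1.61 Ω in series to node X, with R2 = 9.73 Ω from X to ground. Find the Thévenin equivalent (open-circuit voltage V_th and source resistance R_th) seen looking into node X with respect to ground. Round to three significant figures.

V_th ≈ 7.41 V, R_th ≈ 5.08 Ω

R1' = 9.02 + 1.61 = 10.63 Ω (source resistance + R1).
With X open, the divider is unloaded: V_th = 15.5 × 9.73/20.36 = 7.407 V.
Zeroing V_DC shorts the top of R1' to ground, so R_th = R1' ‖ R2 = 5.080 Ω.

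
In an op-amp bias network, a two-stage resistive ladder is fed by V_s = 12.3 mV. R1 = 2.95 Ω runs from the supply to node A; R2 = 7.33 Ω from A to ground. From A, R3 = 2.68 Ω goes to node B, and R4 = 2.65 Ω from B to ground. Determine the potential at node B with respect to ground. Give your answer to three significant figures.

The second stage (R3 + R4 = 5.330 Ω) loads node A in parallel with R2.
R2 ‖ (R3+R4) = 3.086 Ω.
First divider: V_A = V_s · 3.086/(2.95 + 3.086) = 6.289 mV.
V_B = V_A × 0.4972 = 3.127 mV.

V_B ≈ 3.13 mV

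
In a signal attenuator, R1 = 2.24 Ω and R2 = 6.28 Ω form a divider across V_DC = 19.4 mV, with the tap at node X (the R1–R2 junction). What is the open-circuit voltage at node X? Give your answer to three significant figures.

Open-circuit (no load on X): V_th = V_DC · R2/(R1 + R2) = 19.4 × 6.28/(2.240 + 6.28) = 14.30 mV.

V_th ≈ 14.3 mV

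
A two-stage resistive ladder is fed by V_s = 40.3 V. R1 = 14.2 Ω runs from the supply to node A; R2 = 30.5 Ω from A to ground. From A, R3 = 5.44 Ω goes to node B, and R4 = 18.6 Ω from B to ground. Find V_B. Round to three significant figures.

V_B ≈ 15.2 V

Node A sees R2 in parallel with the series input of stage 2, R3 + R4 = 24.04 Ω.
R2 ‖ (R3+R4) = 13.44 Ω.
First divider: V_A = V_s · 13.44/(14.2 + 13.44) = 19.60 V.
Stage 2 is unloaded, so V_B = V_A · R4/(R3+R4) = 19.60 × 18.6/24.04 = 15.16 V.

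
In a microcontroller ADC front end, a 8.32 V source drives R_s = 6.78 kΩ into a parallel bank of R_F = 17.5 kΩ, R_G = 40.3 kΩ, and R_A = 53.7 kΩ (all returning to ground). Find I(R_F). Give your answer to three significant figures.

Parallel bank: R_p = 1/(1/17.5 + 1/40.3 + 1/53.7) = 9.942 kΩ.
Node voltage V_A = V_CC · R_p/(R_s + R_p) = 8.32 × 0.5946 = 4.947 V.
Branch current I = V_A/R_F = 4.947/17.5 = 0.2827 mA.

I ≈ 0.283 mA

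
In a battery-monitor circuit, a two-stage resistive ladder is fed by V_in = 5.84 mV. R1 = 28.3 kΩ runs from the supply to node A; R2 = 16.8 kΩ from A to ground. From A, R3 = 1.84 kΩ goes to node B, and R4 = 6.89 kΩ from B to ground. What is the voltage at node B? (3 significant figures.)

Looking into the second stage from A: R3 + R4 = 8.730 kΩ appears in parallel with R2.
Effective lower resistance at A: R2 ‖ 8.730 = 5.745 kΩ.
So V_A = 5.84 × 0.1687 = 0.9855 mV.
V_B = V_A × 0.7892 = 0.7778 mV.

V_B ≈ 0.778 mV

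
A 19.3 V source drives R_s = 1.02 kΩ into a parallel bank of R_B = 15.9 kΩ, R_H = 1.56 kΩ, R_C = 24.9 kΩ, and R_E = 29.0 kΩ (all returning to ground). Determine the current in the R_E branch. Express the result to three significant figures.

I ≈ 0.371 mA

Equivalent of the parallel group: R_p = 1.284 kΩ.
V_A = 19.3 × 1.284/2.304 = 10.76 V.
Branch current I = V_A/R_E = 10.76/29.0 = 0.3709 mA.
(Check via current divider: I_total = 8.375 mA; share G_k/ΣG = 0.04429 → same result.)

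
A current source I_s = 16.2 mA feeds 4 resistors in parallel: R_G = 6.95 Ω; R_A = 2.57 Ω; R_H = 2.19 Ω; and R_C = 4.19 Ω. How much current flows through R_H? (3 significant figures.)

Total conductance ΣG = 1/6.95 + 1/2.57 + 1/2.19 + 1/4.19 = 1.228 (units of 1/Ω).
R_H takes the fraction G_k/ΣG = 0.4566/1.228 = 0.3718, so I = 16.2 × 0.3718 = 6.022 mA.

I ≈ 6.02 mA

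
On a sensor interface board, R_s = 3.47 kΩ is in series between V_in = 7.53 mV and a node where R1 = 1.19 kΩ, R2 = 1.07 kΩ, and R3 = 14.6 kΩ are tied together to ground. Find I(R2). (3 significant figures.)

I ≈ 0.951 µA

Combine the parallel branches: R_p = (1/1.19 + 1/1.07 + 1/14.6)⁻¹ = 0.5425 kΩ.
Node voltage V_A = V_in · R_p/(R_s + R_p) = 7.53 × 0.1352 = 1.018 mV.
Branch current I = V_A/R2 = 1.018/1.07 = 0.9514 µA.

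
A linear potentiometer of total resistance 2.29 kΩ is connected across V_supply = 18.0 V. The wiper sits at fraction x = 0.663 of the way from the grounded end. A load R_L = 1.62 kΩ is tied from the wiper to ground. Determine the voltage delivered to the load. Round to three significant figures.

V_out ≈ 9.07 V

Lower segment x·R_p = 1.518 kΩ; upper segment (1−x)·R_p = 0.7717 kΩ.
R_L loads the lower segment: effective lower R = 0.7837 kΩ.
V_out = 18.0 × 0.7837/(0.7717 + 0.7837) = 9.070 V.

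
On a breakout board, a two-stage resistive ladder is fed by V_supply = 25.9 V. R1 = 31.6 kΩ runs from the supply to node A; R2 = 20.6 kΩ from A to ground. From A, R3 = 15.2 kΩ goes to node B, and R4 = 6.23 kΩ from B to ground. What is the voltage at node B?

Node A sees R2 in parallel with the series input of stage 2, R3 + R4 = 21.43 kΩ.
Effective lower resistance at A: R2 ‖ 21.43 = 10.50 kΩ.
First divider: V_A = V_supply · 10.50/(31.6 + 10.50) = 6.461 V.
V_B = V_A × 0.2907 = 1.878 V.

V_B ≈ 1.88 V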